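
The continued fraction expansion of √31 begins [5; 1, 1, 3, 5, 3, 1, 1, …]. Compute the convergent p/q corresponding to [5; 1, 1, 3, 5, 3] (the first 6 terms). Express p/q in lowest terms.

657/118

Start with 3.
5 + 1/(3/1) = 5 + 1/3 = 16/3
3 + 1/(16/3) = 3 + 3/16 = 51/16
1 + 1/(51/16) = 1 + 16/51 = 67/51
1 + 1/(67/51) = 1 + 51/67 = 118/67
5 + 1/(118/67) = 5 + 67/118 = 657/118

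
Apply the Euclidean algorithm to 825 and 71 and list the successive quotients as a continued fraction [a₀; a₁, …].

825 ÷ 71 → quotient 11, remainder 44
71 ÷ 44 → quotient 1, remainder 27
44 ÷ 27 → quotient 1, remainder 17
27 ÷ 17 → quotient 1, remainder 10
17 ÷ 10 → quotient 1, remainder 7
10 ÷ 7 → quotient 1, remainder 3
7 ÷ 3 → quotient 2, remainder 1
3 ÷ 1 → quotient 3, remainder 0

[11; 1, 1, 1, 1, 1, 2, 3]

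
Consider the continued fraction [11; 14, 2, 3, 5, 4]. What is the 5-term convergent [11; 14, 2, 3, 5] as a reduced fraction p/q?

5911/534

Compute successive convergents:
a_0 = 11: 11/1
a_1 = 14: 155/14
a_2 = 2: 321/29
a_3 = 3: 1118/101
a_4 = 5: 5911/534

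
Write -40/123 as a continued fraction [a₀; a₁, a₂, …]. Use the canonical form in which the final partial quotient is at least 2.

[-1; 1, 2, 13, 3]

-40 = -1·123 + 83, so a_0 = -1
123 = 1·83 + 40, so a_1 = 1
83 = 2·40 + 3, so a_2 = 2
40 = 13·3 + 1, so a_3 = 13
3 = 3·1 + 0, so a_4 = 3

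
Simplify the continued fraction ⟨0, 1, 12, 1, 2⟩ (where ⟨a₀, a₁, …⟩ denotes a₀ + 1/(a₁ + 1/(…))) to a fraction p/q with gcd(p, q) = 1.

a_0 = 0: 0/1
a_1 = 1: 1/1
a_2 = 12: 12/13
a_3 = 1: 13/14
a_4 = 2: 38/41

38/41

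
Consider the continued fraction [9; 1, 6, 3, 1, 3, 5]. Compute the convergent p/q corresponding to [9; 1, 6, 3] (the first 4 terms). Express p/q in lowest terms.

a_0 = 9: 9/1
a_1 = 1: 10/1
a_2 = 6: 69/7
a_3 = 3: 217/22

217/22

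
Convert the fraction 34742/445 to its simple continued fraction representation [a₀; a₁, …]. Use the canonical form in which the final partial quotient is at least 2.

Apply division with remainder until the remainder is 0:
⌊34742/445⌋ = 78, remainder 32
⌊445/32⌋ = 13, remainder 29
⌊32/29⌋ = 1, remainder 3
⌊29/3⌋ = 9, remainder 2
⌊3/2⌋ = 1, remainder 1
⌊2/1⌋ = 2, remainder 0

[78; 13, 1, 9, 1, 2]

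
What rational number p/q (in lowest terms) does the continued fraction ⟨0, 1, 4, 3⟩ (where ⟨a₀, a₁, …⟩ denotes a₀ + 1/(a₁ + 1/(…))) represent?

13/16

a_0 = 0: 0/1
a_1 = 1: 1/1
a_2 = 4: 4/5
a_3 = 3: 13/16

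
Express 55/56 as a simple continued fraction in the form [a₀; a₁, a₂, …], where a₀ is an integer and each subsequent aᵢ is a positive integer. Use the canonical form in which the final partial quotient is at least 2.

Repeatedly divide and take the remainder:
55 ÷ 56 → quotient 0, remainder 55
56 ÷ 55 → quotient 1, remainder 1
55 ÷ 1 → quotient 55, remainder 0

[0; 1, 55]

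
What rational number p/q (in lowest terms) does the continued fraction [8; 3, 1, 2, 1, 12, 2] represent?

3282/397

a_0 = 8: 8/1
a_1 = 3: 25/3
a_2 = 1: 33/4
a_3 = 2: 91/11
a_4 = 1: 124/15
a_5 = 12: 1579/191
a_6 = 2: 3282/397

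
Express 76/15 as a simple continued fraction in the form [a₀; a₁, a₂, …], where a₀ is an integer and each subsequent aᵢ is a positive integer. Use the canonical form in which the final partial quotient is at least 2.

76 = 5·15 + 1, so a_0 = 5
15 = 15·1 + 0, so a_1 = 15

[5; 15]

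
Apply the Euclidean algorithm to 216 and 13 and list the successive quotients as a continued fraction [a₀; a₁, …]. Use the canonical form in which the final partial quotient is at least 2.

[16; 1, 1, 1, 1, 2]

Apply division with remainder until the remainder is 0:
⌊216/13⌋ = 16, remainder 8
⌊13/8⌋ = 1, remainder 5
⌊8/5⌋ = 1, remainder 3
⌊5/3⌋ = 1, remainder 2
⌊3/2⌋ = 1, remainder 1
⌊2/1⌋ = 2, remainder 0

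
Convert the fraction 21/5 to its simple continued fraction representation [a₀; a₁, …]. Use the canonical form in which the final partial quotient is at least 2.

[4; 5]

⌊21/5⌋ = 4, remainder 1
⌊5/1⌋ = 5, remainder 0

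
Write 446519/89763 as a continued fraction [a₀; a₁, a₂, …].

[4; 1, 38, 10, 2, 15, 7]

446519 = 4·89763 + 87467, so a_0 = 4
89763 = 1·87467 + 2296, so a_1 = 1
87467 = 38·2296 + 219, so a_2 = 38
2296 = 10·219 + 106, so a_3 = 10
219 = 2·106 + 7, so a_4 = 2
106 = 15·7 + 1, so a_5 = 15
7 = 7·1 + 0, so a_6 = 7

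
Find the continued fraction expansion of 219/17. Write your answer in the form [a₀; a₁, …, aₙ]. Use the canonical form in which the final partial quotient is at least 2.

Apply division with remainder until the remainder is 0:
⌊219/17⌋ = 12, remainder 15
⌊17/15⌋ = 1, remainder 2
⌊15/2⌋ = 7, remainder 1
⌊2/1⌋ = 2, remainder 0

[12; 1, 7, 2]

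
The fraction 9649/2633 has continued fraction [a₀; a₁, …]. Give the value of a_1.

1

⌊9649/2633⌋ = 3, remainder 1750
⌊2633/1750⌋ = 1, remainder 883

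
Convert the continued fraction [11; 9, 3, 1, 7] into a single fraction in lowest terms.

3188/287

Collapse the nested fraction from the inside out:
Start with 7.
1 + 1/(7/1) = 1 + 1/7 = 8/7
3 + 1/(8/7) = 3 + 7/8 = 31/8
9 + 1/(31/8) = 9 + 8/31 = 287/31
11 + 1/(287/31) = 11 + 31/287 = 3188/287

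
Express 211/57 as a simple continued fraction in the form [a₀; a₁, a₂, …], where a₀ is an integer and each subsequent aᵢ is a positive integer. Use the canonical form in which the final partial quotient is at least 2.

211 = 3·57 + 40, so a_0 = 3
57 = 1·40 + 17, so a_1 = 1
40 = 2·17 + 6, so a_2 = 2
17 = 2·6 + 5, so a_3 = 2
6 = 1·5 + 1, so a_4 = 1
5 = 5·1 + 0, so a_5 = 5

[3; 1, 2, 2, 1, 5]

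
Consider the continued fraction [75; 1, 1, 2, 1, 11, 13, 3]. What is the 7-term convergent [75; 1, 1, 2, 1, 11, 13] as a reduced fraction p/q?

Start with 13.
11 + 1/(13/1) = 11 + 1/13 = 144/13
1 + 1/(144/13) = 1 + 13/144 = 157/144
2 + 1/(157/144) = 2 + 144/157 = 458/157
1 + 1/(458/157) = 1 + 157/458 = 615/458
1 + 1/(615/458) = 1 + 458/615 = 1073/615
75 + 1/(1073/615) = 75 + 615/1073 = 81090/1073

81090/1073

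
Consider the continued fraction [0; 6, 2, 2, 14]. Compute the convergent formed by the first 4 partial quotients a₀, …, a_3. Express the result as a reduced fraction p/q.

5/32

Start with 2.
2 + 1/(2/1) = 2 + 1/2 = 5/2
6 + 1/(5/2) = 6 + 2/5 = 32/5
0 + 1/(32/5) = 0 + 5/32 = 5/32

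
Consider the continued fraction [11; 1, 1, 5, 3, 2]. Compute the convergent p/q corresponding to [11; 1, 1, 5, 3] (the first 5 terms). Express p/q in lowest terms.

404/35

Start with 3.
5 + 1/(3/1) = 5 + 1/3 = 16/3
1 + 1/(16/3) = 1 + 3/16 = 19/16
1 + 1/(19/16) = 1 + 16/19 = 35/19
11 + 1/(35/19) = 11 + 19/35 = 404/35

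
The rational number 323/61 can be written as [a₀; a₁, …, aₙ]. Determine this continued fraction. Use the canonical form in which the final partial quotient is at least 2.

323 ÷ 61 → quotient 5, remainder 18
61 ÷ 18 → quotient 3, remainder 7
18 ÷ 7 → quotient 2, remainder 4
7 ÷ 4 → quotient 1, remainder 3
4 ÷ 3 → quotient 1, remainder 1
3 ÷ 1 → quotient 3, remainder 0

[5; 3, 2, 1, 1, 3]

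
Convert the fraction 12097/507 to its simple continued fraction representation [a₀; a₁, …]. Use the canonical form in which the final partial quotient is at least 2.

[23; 1, 6, 7, 10]

⌊12097/507⌋ = 23, remainder 436
⌊507/436⌋ = 1, remainder 71
⌊436/71⌋ = 6, remainder 10
⌊71/10⌋ = 7, remainder 1
⌊10/1⌋ = 10, remainder 0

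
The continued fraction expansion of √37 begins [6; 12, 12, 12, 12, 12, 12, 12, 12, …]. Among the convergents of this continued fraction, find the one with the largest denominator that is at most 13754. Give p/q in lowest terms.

10657/1752

a_0 = 6: 6/1  (≤ bound)
a_1 = 12: 73/12  (≤ bound)
a_2 = 12: 882/145  (≤ bound)
a_3 = 12: 10657/1752  (≤ bound)
a_4 = 12: 128766/21169  (> 13754, stop)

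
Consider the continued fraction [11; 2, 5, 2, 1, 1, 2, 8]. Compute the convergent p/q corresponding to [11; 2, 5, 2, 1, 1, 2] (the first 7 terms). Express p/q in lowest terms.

Compute successive convergents:
a_0 = 11: 11/1
a_1 = 2: 23/2
a_2 = 5: 126/11
a_3 = 2: 275/24
a_4 = 1: 401/35
a_5 = 1: 676/59
a_6 = 2: 1753/153

1753/153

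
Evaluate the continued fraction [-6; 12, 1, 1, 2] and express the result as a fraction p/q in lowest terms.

Start with 2.
1 + 1/(2/1) = 1 + 1/2 = 3/2
1 + 1/(3/2) = 1 + 2/3 = 5/3
12 + 1/(5/3) = 12 + 3/5 = 63/5
-6 + 1/(63/5) = -6 + 5/63 = -373/63

-373/63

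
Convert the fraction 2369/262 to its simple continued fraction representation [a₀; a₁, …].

2369 ÷ 262 → quotient 9, remainder 11
262 ÷ 11 → quotient 23, remainder 9
11 ÷ 9 → quotient 1, remainder 2
9 ÷ 2 → quotient 4, remainder 1
2 ÷ 1 → quotient 2, remainder 0

[9; 23, 1, 4, 2]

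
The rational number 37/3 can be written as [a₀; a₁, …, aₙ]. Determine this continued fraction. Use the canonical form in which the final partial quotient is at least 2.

[12; 3]

37 ÷ 3 → quotient 12, remainder 1
3 ÷ 1 → quotient 3, remainder 0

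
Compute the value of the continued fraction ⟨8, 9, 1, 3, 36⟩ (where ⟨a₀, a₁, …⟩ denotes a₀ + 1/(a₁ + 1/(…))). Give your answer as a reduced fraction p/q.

Starting at the tail and folding back:
Start with 36.
3 + 1/(36/1) = 3 + 1/36 = 109/36
1 + 1/(109/36) = 1 + 36/109 = 145/109
9 + 1/(145/109) = 9 + 109/145 = 1414/145
8 + 1/(1414/145) = 8 + 145/1414 = 11457/1414

11457/1414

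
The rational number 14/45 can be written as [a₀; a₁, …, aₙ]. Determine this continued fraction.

14 ÷ 45 → quotient 0, remainder 14
45 ÷ 14 → quotient 3, remainder 3
14 ÷ 3 → quotient 4, remainder 2
3 ÷ 2 → quotient 1, remainder 1
2 ÷ 1 → quotient 2, remainder 0

[0; 3, 4, 1, 2]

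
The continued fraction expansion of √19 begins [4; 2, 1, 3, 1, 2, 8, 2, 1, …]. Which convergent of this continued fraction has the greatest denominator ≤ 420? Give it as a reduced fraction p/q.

a_0 = 4: 4/1  (≤ bound)
a_1 = 2: 9/2  (≤ bound)
a_2 = 1: 13/3  (≤ bound)
a_3 = 3: 48/11  (≤ bound)
a_4 = 1: 61/14  (≤ bound)
a_5 = 2: 170/39  (≤ bound)
a_6 = 8: 1421/326  (≤ bound)
a_7 = 2: 3012/691  (> 420, stop)

1421/326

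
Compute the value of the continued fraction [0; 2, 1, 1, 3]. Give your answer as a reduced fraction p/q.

7/18

Compute successive convergents:
a_0 = 0: 0/1
a_1 = 2: 1/2
a_2 = 1: 1/3
a_3 = 1: 2/5
a_4 = 3: 7/18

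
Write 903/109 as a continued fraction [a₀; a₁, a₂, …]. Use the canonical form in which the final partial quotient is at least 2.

[8; 3, 1, 1, 15]

903 ÷ 109 → quotient 8, remainder 31
109 ÷ 31 → quotient 3, remainder 16
31 ÷ 16 → quotient 1, remainder 15
16 ÷ 15 → quotient 1, remainder 1
15 ÷ 1 → quotient 15, remainder 0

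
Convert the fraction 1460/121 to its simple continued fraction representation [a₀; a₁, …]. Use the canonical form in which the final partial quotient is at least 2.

[12; 15, 8]

⌊1460/121⌋ = 12, remainder 8
⌊121/8⌋ = 15, remainder 1
⌊8/1⌋ = 8, remainder 0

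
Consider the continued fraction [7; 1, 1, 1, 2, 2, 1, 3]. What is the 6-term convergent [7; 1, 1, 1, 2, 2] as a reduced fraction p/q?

145/19

Start with 2.
2 + 1/(2/1) = 2 + 1/2 = 5/2
1 + 1/(5/2) = 1 + 2/5 = 7/5
1 + 1/(7/5) = 1 + 5/7 = 12/7
1 + 1/(12/7) = 1 + 7/12 = 19/12
7 + 1/(19/12) = 7 + 12/19 = 145/19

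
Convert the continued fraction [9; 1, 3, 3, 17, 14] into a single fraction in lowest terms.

Start with 14.
17 + 1/(14/1) = 17 + 1/14 = 239/14
3 + 1/(239/14) = 3 + 14/239 = 731/239
3 + 1/(731/239) = 3 + 239/731 = 2432/731
1 + 1/(2432/731) = 1 + 731/2432 = 3163/2432
9 + 1/(3163/2432) = 9 + 2432/3163 = 30899/3163

30899/3163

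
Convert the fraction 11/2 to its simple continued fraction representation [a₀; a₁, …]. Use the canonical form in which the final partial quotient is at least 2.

[5; 2]

⌊11/2⌋ = 5, remainder 1
⌊2/1⌋ = 2, remainder 0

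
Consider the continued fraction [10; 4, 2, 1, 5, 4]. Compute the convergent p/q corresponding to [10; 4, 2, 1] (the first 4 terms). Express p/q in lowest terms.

Collapse the nested fraction from the inside out:
Start with 1.
2 + 1/(1/1) = 2 + 1/1 = 3/1
4 + 1/(3/1) = 4 + 1/3 = 13/3
10 + 1/(13/3) = 10 + 3/13 = 133/13

133/13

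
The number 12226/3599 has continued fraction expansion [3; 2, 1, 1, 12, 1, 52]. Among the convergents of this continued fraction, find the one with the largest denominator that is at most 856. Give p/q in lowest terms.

List convergents until the denominator exceeds the bound:
a_0 = 3: 3/1  (≤ bound)
a_1 = 2: 7/2  (≤ bound)
a_2 = 1: 10/3  (≤ bound)
a_3 = 1: 17/5  (≤ bound)
a_4 = 12: 214/63  (≤ bound)
a_5 = 1: 231/68  (≤ bound)
a_6 = 52: 12226/3599  (> 856, stop)

231/68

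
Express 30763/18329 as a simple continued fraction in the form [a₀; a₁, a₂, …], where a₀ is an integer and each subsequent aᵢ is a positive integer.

⌊30763/18329⌋ = 1, remainder 12434
⌊18329/12434⌋ = 1, remainder 5895
⌊12434/5895⌋ = 2, remainder 644
⌊5895/644⌋ = 9, remainder 99
⌊644/99⌋ = 6, remainder 50
⌊99/50⌋ = 1, remainder 49
⌊50/49⌋ = 1, remainder 1
⌊49/1⌋ = 49, remainder 0

[1; 1, 2, 9, 6, 1, 1, 49]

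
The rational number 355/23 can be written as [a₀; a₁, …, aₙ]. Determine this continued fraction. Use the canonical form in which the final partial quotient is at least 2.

[15; 2, 3, 3]

Run the Euclidean algorithm, recording each quotient:
355 = 15·23 + 10, so a_0 = 15
23 = 2·10 + 3, so a_1 = 2
10 = 3·3 + 1, so a_2 = 3
3 = 3·1 + 0, so a_3 = 3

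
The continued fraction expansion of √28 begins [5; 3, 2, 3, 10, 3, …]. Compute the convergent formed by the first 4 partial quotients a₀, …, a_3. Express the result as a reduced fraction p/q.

Start with 3.
2 + 1/(3/1) = 2 + 1/3 = 7/3
3 + 1/(7/3) = 3 + 3/7 = 24/7
5 + 1/(24/7) = 5 + 7/24 = 127/24

127/24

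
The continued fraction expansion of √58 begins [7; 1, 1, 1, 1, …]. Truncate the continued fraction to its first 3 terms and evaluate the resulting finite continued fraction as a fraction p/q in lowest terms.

15/2

Use the convergent recurrence hₖ = aₖ·hₖ₋₁ + hₖ₋₂ (and likewise for the denominators kₖ):
a_0 = 7: 7/1
a_1 = 1: 8/1
a_2 = 1: 15/2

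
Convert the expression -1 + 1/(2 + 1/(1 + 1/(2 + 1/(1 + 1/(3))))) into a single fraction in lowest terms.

Start with 3.
1 + 1/(3/1) = 1 + 1/3 = 4/3
2 + 1/(4/3) = 2 + 3/4 = 11/4
1 + 1/(11/4) = 1 + 4/11 = 15/11
2 + 1/(15/11) = 2 + 11/15 = 41/15
-1 + 1/(41/15) = -1 + 15/41 = -26/41

-26/41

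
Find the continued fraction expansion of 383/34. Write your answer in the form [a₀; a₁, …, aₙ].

[11; 3, 1, 3, 2]

Apply division with remainder until the remainder is 0:
383 = 11·34 + 9, so a_0 = 11
34 = 3·9 + 7, so a_1 = 3
9 = 1·7 + 2, so a_2 = 1
7 = 3·2 + 1, so a_3 = 3
2 = 2·1 + 0, so a_4 = 2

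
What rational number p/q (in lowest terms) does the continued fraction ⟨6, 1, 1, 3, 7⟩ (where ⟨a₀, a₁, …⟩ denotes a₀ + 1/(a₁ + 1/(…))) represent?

Start with 7.
3 + 1/(7/1) = 3 + 1/7 = 22/7
1 + 1/(22/7) = 1 + 7/22 = 29/22
1 + 1/(29/22) = 1 + 22/29 = 51/29
6 + 1/(51/29) = 6 + 29/51 = 335/51

335/51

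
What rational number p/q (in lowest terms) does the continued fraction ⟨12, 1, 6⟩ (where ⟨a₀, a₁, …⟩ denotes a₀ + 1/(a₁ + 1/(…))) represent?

90/7

a_0 = 12: 12/1
a_1 = 1: 13/1
a_2 = 6: 90/7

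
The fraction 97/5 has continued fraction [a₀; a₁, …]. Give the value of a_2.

2

⌊97/5⌋ = 19, remainder 2
⌊5/2⌋ = 2, remainder 1
⌊2/1⌋ = 2, remainder 0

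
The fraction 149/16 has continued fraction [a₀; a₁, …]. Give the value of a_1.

Run the Euclidean algorithm, recording each quotient:
⌊149/16⌋ = 9, remainder 5
⌊16/5⌋ = 3, remainder 1

3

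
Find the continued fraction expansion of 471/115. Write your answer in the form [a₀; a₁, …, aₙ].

471 ÷ 115 → quotient 4, remainder 11
115 ÷ 11 → quotient 10, remainder 5
11 ÷ 5 → quotient 2, remainder 1
5 ÷ 1 → quotient 5, remainder 0

[4; 10, 2, 5]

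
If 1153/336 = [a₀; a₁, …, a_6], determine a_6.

⌊1153/336⌋ = 3, remainder 145
⌊336/145⌋ = 2, remainder 46
⌊145/46⌋ = 3, remainder 7
⌊46/7⌋ = 6, remainder 4
⌊7/4⌋ = 1, remainder 3
⌊4/3⌋ = 1, remainder 1
⌊3/1⌋ = 3, remainder 0

3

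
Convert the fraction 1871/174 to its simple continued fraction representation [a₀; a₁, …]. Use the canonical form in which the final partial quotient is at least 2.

⌊1871/174⌋ = 10, remainder 131
⌊174/131⌋ = 1, remainder 43
⌊131/43⌋ = 3, remainder 2
⌊43/2⌋ = 21, remainder 1
⌊2/1⌋ = 2, remainder 0

[10; 1, 3, 21, 2]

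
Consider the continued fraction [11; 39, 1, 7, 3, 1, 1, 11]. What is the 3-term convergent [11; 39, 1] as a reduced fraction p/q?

Start with 1.
39 + 1/(1/1) = 39 + 1/1 = 40/1
11 + 1/(40/1) = 11 + 1/40 = 441/40

441/40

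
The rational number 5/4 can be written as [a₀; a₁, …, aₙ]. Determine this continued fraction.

Apply division with remainder until the remainder is 0:
5 = 1·4 + 1, so a_0 = 1
4 = 4·1 + 0, so a_1 = 4

[1; 4]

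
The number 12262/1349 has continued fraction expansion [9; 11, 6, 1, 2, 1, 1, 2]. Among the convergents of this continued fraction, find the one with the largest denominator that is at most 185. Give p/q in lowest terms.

a_0 = 9: 9/1  (≤ bound)
a_1 = 11: 100/11  (≤ bound)
a_2 = 6: 609/67  (≤ bound)
a_3 = 1: 709/78  (≤ bound)
a_4 = 2: 2027/223  (> 185, stop)

709/78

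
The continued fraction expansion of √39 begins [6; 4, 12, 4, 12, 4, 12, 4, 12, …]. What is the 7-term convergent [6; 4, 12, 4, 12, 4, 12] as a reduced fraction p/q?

Build up convergents one term at a time:
a_0 = 6: 6/1
a_1 = 4: 25/4
a_2 = 12: 306/49
a_3 = 4: 1249/200
a_4 = 12: 15294/2449
a_5 = 4: 62425/9996
a_6 = 12: 764394/122401

764394/122401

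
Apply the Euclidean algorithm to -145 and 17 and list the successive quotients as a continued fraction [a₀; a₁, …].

-145 ÷ 17 → quotient -9, remainder 8
17 ÷ 8 → quotient 2, remainder 1
8 ÷ 1 → quotient 8, remainder 0

[-9; 2, 8]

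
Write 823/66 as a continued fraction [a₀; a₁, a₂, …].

Apply division with remainder until the remainder is 0:
823 ÷ 66 → quotient 12, remainder 31
66 ÷ 31 → quotient 2, remainder 4
31 ÷ 4 → quotient 7, remainder 3
4 ÷ 3 → quotient 1, remainder 1
3 ÷ 1 → quotient 3, remainder 0

[12; 2, 7, 1, 3]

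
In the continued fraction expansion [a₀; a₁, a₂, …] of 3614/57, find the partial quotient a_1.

2

⌊3614/57⌋ = 63, remainder 23
⌊57/23⌋ = 2, remainder 11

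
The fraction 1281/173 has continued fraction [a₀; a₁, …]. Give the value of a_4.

4

Apply division with remainder until the remainder is 0:
1281 = 7·173 + 70, so a_0 = 7
173 = 2·70 + 33, so a_1 = 2
70 = 2·33 + 4, so a_2 = 2
33 = 8·4 + 1, so a_3 = 8
4 = 4·1 + 0, so a_4 = 4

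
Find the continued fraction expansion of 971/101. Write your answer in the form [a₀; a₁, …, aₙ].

[9; 1, 1, 1, 1, 2, 3, 2]

Repeatedly divide and take the remainder:
⌊971/101⌋ = 9, remainder 62
⌊101/62⌋ = 1, remainder 39
⌊62/39⌋ = 1, remainder 23
⌊39/23⌋ = 1, remainder 16
⌊23/16⌋ = 1, remainder 7
⌊16/7⌋ = 2, remainder 2
⌊7/2⌋ = 3, remainder 1
⌊2/1⌋ = 2, remainder 0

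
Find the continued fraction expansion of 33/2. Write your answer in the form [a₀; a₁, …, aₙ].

Run the Euclidean algorithm, recording each quotient:
33 = 16·2 + 1, so a_0 = 16
2 = 2·1 + 0, so a_1 = 2

[16; 2]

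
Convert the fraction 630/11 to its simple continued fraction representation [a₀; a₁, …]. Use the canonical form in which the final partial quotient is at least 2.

630 = 57·11 + 3, so a_0 = 57
11 = 3·3 + 2, so a_1 = 3
3 = 1·2 + 1, so a_2 = 1
2 = 2·1 + 0, so a_3 = 2

[57; 3, 1, 2]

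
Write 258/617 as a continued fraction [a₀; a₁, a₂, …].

[0; 2, 2, 1, 1, 4, 11]

Repeatedly divide and take the remainder:
258 ÷ 617 → quotient 0, remainder 258
617 ÷ 258 → quotient 2, remainder 101
258 ÷ 101 → quotient 2, remainder 56
101 ÷ 56 → quotient 1, remainder 45
56 ÷ 45 → quotient 1, remainder 11
45 ÷ 11 → quotient 4, remainder 1
11 ÷ 1 → quotient 11, remainder 0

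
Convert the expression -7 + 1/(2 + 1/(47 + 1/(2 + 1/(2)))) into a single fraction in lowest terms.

-3116/479

Starting at the tail and folding back:
Start with 2.
2 + 1/(2/1) = 2 + 1/2 = 5/2
47 + 1/(5/2) = 47 + 2/5 = 237/5
2 + 1/(237/5) = 2 + 5/237 = 479/237
-7 + 1/(479/237) = -7 + 237/479 = -3116/479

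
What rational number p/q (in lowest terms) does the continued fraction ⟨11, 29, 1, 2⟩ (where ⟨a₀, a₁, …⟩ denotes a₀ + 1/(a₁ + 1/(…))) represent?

982/89

Starting at the tail and folding back:
Start with 2.
1 + 1/(2/1) = 1 + 1/2 = 3/2
29 + 1/(3/2) = 29 + 2/3 = 89/3
11 + 1/(89/3) = 11 + 3/89 = 982/89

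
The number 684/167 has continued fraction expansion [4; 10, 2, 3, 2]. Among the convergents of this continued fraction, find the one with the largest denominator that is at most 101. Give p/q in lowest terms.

299/73

a_0 = 4: 4/1  (≤ bound)
a_1 = 10: 41/10  (≤ bound)
a_2 = 2: 86/21  (≤ bound)
a_3 = 3: 299/73  (≤ bound)
a_4 = 2: 684/167  (> 101, stop)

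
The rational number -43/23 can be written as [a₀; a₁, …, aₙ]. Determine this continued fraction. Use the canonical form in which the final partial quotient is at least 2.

-43 ÷ 23 → quotient -2, remainder 3
23 ÷ 3 → quotient 7, remainder 2
3 ÷ 2 → quotient 1, remainder 1
2 ÷ 1 → quotient 2, remainder 0

[-2; 7, 1, 2]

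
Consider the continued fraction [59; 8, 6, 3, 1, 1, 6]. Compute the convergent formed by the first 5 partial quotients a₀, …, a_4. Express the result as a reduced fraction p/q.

Build up convergents one term at a time:
a_0 = 59: 59/1
a_1 = 8: 473/8
a_2 = 6: 2897/49
a_3 = 3: 9164/155
a_4 = 1: 12061/204

12061/204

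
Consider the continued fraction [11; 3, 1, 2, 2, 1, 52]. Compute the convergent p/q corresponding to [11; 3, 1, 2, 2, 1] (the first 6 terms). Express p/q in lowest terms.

Start with 1.
2 + 1/(1/1) = 2 + 1/1 = 3/1
2 + 1/(3/1) = 2 + 1/3 = 7/3
1 + 1/(7/3) = 1 + 3/7 = 10/7
3 + 1/(10/7) = 3 + 7/10 = 37/10
11 + 1/(37/10) = 11 + 10/37 = 417/37

417/37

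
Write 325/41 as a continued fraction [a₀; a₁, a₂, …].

Repeatedly divide and take the remainder:
325 ÷ 41 → quotient 7, remainder 38
41 ÷ 38 → quotient 1, remainder 3
38 ÷ 3 → quotient 12, remainder 2
3 ÷ 2 → quotient 1, remainder 1
2 ÷ 1 → quotient 2, remainder 0

[7; 1, 12, 1, 2]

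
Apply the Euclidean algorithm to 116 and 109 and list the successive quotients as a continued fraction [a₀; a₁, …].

[1; 15, 1, 1, 3]

116 ÷ 109 → quotient 1, remainder 7
109 ÷ 7 → quotient 15, remainder 4
7 ÷ 4 → quotient 1, remainder 3
4 ÷ 3 → quotient 1, remainder 1
3 ÷ 1 → quotient 3, remainder 0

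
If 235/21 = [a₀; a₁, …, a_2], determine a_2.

Run the Euclidean algorithm, recording each quotient:
235 = 11·21 + 4, so a_0 = 11
21 = 5·4 + 1, so a_1 = 5
4 = 4·1 + 0, so a_2 = 4

4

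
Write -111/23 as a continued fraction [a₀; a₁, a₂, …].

[-5; 5, 1, 3]

⌊-111/23⌋ = -5, remainder 4
⌊23/4⌋ = 5, remainder 3
⌊4/3⌋ = 1, remainder 1
⌊3/1⌋ = 3, remainder 0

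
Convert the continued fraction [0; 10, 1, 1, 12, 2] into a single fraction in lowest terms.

52/547

Work from the innermost term outward:
Start with 2.
12 + 1/(2/1) = 12 + 1/2 = 25/2
1 + 1/(25/2) = 1 + 2/25 = 27/25
1 + 1/(27/25) = 1 + 25/27 = 52/27
10 + 1/(52/27) = 10 + 27/52 = 547/52
0 + 1/(547/52) = 0 + 52/547 = 52/547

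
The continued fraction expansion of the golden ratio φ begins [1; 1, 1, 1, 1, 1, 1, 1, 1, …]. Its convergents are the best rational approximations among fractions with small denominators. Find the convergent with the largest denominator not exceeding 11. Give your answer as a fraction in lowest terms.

List convergents until the denominator exceeds the bound:
a_0 = 1: 1/1  (≤ bound)
a_1 = 1: 2/1  (≤ bound)
a_2 = 1: 3/2  (≤ bound)
a_3 = 1: 5/3  (≤ bound)
a_4 = 1: 8/5  (≤ bound)
a_5 = 1: 13/8  (≤ bound)
a_6 = 1: 21/13  (> 11, stop)

13/8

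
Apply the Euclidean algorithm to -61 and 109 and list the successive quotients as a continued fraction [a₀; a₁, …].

-61 = -1·109 + 48, so a_0 = -1
109 = 2·48 + 13, so a_1 = 2
48 = 3·13 + 9, so a_2 = 3
13 = 1·9 + 4, so a_3 = 1
9 = 2·4 + 1, so a_4 = 2
4 = 4·1 + 0, so a_5 = 4

[-1; 2, 3, 1, 2, 4]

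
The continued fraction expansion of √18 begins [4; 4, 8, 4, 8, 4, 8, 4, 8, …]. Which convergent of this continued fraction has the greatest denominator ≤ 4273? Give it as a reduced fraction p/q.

List convergents until the denominator exceeds the bound:
a_0 = 4: 4/1  (≤ bound)
a_1 = 4: 17/4  (≤ bound)
a_2 = 8: 140/33  (≤ bound)
a_3 = 4: 577/136  (≤ bound)
a_4 = 8: 4756/1121  (≤ bound)
a_5 = 4: 19601/4620  (> 4273, stop)

4756/1121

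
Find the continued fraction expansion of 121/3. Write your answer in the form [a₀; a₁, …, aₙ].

[40; 3]

⌊121/3⌋ = 40, remainder 1
⌊3/1⌋ = 3, remainder 0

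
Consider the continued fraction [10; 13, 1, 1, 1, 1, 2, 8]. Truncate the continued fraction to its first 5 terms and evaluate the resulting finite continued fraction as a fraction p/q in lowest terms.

413/41

a_0 = 10: 10/1
a_1 = 13: 131/13
a_2 = 1: 141/14
a_3 = 1: 272/27
a_4 = 1: 413/41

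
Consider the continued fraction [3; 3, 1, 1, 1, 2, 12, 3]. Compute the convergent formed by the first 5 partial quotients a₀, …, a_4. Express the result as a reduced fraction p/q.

36/11

Build up convergents one term at a time:
a_0 = 3: 3/1
a_1 = 3: 10/3
a_2 = 1: 13/4
a_3 = 1: 23/7
a_4 = 1: 36/11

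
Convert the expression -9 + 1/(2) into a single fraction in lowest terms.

a_0 = -9: -9/1
a_1 = 2: -17/2

-17/2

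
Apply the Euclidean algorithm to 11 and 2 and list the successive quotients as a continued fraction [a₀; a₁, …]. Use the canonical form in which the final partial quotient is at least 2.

[5; 2]

Apply division with remainder until the remainder is 0:
⌊11/2⌋ = 5, remainder 1
⌊2/1⌋ = 2, remainder 0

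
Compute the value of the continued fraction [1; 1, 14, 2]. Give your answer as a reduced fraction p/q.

60/31

Work from the innermost term outward:
Start with 2.
14 + 1/(2/1) = 14 + 1/2 = 29/2
1 + 1/(29/2) = 1 + 2/29 = 31/29
1 + 1/(31/29) = 1 + 29/31 = 60/31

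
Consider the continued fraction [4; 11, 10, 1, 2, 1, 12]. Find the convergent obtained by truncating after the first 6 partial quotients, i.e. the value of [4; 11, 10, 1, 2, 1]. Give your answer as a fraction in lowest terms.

Compute successive convergents:
a_0 = 4: 4/1
a_1 = 11: 45/11
a_2 = 10: 454/111
a_3 = 1: 499/122
a_4 = 2: 1452/355
a_5 = 1: 1951/477

1951/477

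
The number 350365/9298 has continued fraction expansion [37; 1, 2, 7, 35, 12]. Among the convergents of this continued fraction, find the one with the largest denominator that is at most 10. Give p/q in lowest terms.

a_0 = 37: 37/1  (≤ bound)
a_1 = 1: 38/1  (≤ bound)
a_2 = 2: 113/3  (≤ bound)
a_3 = 7: 829/22  (> 10, stop)

113/3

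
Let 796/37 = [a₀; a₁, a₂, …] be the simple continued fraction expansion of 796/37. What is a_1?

1

796 ÷ 37 → quotient 21, remainder 19
37 ÷ 19 → quotient 1, remainder 18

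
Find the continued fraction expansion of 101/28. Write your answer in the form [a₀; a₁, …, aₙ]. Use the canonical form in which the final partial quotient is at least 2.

[3; 1, 1, 1, 1, 5]

101 ÷ 28 → quotient 3, remainder 17
28 ÷ 17 → quotient 1, remainder 11
17 ÷ 11 → quotient 1, remainder 6
11 ÷ 6 → quotient 1, remainder 5
6 ÷ 5 → quotient 1, remainder 1
5 ÷ 1 → quotient 5, remainder 0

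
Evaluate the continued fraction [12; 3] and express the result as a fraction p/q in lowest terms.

37/3

a_0 = 12: 12/1
a_1 = 3: 37/3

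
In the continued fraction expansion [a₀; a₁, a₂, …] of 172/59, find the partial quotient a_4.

⌊172/59⌋ = 2, remainder 54
⌊59/54⌋ = 1, remainder 5
⌊54/5⌋ = 10, remainder 4
⌊5/4⌋ = 1, remainder 1
⌊4/1⌋ = 4, remainder 0

4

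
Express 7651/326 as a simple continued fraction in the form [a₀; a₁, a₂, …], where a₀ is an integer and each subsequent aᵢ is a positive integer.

⌊7651/326⌋ = 23, remainder 153
⌊326/153⌋ = 2, remainder 20
⌊153/20⌋ = 7, remainder 13
⌊20/13⌋ = 1, remainder 7
⌊13/7⌋ = 1, remainder 6
⌊7/6⌋ = 1, remainder 1
⌊6/1⌋ = 6, remainder 0

[23; 2, 7, 1, 1, 1, 6]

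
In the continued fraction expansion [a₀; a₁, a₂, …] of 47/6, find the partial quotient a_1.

1

47 = 7·6 + 5, so a_0 = 7
6 = 1·5 + 1, so a_1 = 1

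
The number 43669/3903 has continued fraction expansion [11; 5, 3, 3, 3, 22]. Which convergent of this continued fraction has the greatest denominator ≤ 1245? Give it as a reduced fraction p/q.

a_0 = 11: 11/1  (≤ bound)
a_1 = 5: 56/5  (≤ bound)
a_2 = 3: 179/16  (≤ bound)
a_3 = 3: 593/53  (≤ bound)
a_4 = 3: 1958/175  (≤ bound)
a_5 = 22: 43669/3903  (> 1245, stop)

1958/175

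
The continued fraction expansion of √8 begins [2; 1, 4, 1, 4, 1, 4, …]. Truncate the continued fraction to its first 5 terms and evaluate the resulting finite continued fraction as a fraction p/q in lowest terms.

82/29

Collapse the nested fraction from the inside out:
Start with 4.
1 + 1/(4/1) = 1 + 1/4 = 5/4
4 + 1/(5/4) = 4 + 4/5 = 24/5
1 + 1/(24/5) = 1 + 5/24 = 29/24
2 + 1/(29/24) = 2 + 24/29 = 82/29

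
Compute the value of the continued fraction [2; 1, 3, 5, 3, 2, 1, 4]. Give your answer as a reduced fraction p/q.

Work from the innermost term outward:
Start with 4.
1 + 1/(4/1) = 1 + 1/4 = 5/4
2 + 1/(5/4) = 2 + 4/5 = 14/5
3 + 1/(14/5) = 3 + 5/14 = 47/14
5 + 1/(47/14) = 5 + 14/47 = 249/47
3 + 1/(249/47) = 3 + 47/249 = 794/249
1 + 1/(794/249) = 1 + 249/794 = 1043/794
2 + 1/(1043/794) = 2 + 794/1043 = 2880/1043

2880/1043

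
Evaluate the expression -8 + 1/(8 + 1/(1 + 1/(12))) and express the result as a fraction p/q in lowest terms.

-915/116

a_0 = -8: -8/1
a_1 = 8: -63/8
a_2 = 1: -71/9
a_3 = 12: -915/116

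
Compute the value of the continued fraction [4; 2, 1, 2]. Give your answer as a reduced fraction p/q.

35/8

Build up convergents one term at a time:
a_0 = 4: 4/1
a_1 = 2: 9/2
a_2 = 1: 13/3
a_3 = 2: 35/8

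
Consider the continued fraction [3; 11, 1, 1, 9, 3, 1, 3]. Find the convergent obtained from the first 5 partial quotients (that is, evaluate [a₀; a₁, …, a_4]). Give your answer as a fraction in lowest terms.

a_0 = 3: 3/1
a_1 = 11: 34/11
a_2 = 1: 37/12
a_3 = 1: 71/23
a_4 = 9: 676/219

676/219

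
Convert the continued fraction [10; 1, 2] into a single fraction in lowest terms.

Compute successive convergents:
a_0 = 10: 10/1
a_1 = 1: 11/1
a_2 = 2: 32/3

32/3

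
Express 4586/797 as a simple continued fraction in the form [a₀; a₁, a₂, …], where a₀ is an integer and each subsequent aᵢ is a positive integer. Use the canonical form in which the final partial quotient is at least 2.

Apply division with remainder until the remainder is 0:
4586 ÷ 797 → quotient 5, remainder 601
797 ÷ 601 → quotient 1, remainder 196
601 ÷ 196 → quotient 3, remainder 13
196 ÷ 13 → quotient 15, remainder 1
13 ÷ 1 → quotient 13, remainder 0

[5; 1, 3, 15, 13]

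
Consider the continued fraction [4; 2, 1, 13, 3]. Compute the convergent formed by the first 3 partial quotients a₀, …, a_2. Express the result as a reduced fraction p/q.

a_0 = 4: 4/1
a_1 = 2: 9/2
a_2 = 1: 13/3

13/3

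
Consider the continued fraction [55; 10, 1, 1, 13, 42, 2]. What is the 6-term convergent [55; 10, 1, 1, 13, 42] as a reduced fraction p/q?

Starting at the tail and folding back:
Start with 42.
13 + 1/(42/1) = 13 + 1/42 = 547/42
1 + 1/(547/42) = 1 + 42/547 = 589/547
1 + 1/(589/547) = 1 + 547/589 = 1136/589
10 + 1/(1136/589) = 10 + 589/1136 = 11949/1136
55 + 1/(11949/1136) = 55 + 1136/11949 = 658331/11949

658331/11949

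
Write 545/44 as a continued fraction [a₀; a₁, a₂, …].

[12; 2, 1, 1, 2, 3]

Apply division with remainder until the remainder is 0:
545 = 12·44 + 17, so a_0 = 12
44 = 2·17 + 10, so a_1 = 2
17 = 1·10 + 7, so a_2 = 1
10 = 1·7 + 3, so a_3 = 1
7 = 2·3 + 1, so a_4 = 2
3 = 3·1 + 0, so a_5 = 3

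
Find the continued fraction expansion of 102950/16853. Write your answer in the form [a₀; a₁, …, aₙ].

[6; 9, 5, 52, 7]

102950 = 6·16853 + 1832, so a_0 = 6
16853 = 9·1832 + 365, so a_1 = 9
1832 = 5·365 + 7, so a_2 = 5
365 = 52·7 + 1, so a_3 = 52
7 = 7·1 + 0, so a_4 = 7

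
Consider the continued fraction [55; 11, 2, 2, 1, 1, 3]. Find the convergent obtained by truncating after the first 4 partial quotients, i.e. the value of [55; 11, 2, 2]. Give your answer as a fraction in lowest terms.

3140/57

Collapse the nested fraction from the inside out:
Start with 2.
2 + 1/(2/1) = 2 + 1/2 = 5/2
11 + 1/(5/2) = 11 + 2/5 = 57/5
55 + 1/(57/5) = 55 + 5/57 = 3140/57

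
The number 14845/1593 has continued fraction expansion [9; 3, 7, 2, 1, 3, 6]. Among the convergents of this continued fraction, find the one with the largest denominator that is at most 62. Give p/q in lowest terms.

a_0 = 9: 9/1  (≤ bound)
a_1 = 3: 28/3  (≤ bound)
a_2 = 7: 205/22  (≤ bound)
a_3 = 2: 438/47  (≤ bound)
a_4 = 1: 643/69  (> 62, stop)

438/47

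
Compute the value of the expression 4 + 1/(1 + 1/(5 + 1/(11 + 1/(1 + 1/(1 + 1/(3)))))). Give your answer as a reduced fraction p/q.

Work from the innermost term outward:
Start with 3.
1 + 1/(3/1) = 1 + 1/3 = 4/3
1 + 1/(4/3) = 1 + 3/4 = 7/4
11 + 1/(7/4) = 11 + 4/7 = 81/7
5 + 1/(81/7) = 5 + 7/81 = 412/81
1 + 1/(412/81) = 1 + 81/412 = 493/412
4 + 1/(493/412) = 4 + 412/493 = 2384/493

2384/493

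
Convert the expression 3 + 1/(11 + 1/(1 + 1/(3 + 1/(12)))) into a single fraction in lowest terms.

Collapse the nested fraction from the inside out:
Start with 12.
3 + 1/(12/1) = 3 + 1/12 = 37/12
1 + 1/(37/12) = 1 + 12/37 = 49/37
11 + 1/(49/37) = 11 + 37/49 = 576/49
3 + 1/(576/49) = 3 + 49/576 = 1777/576

1777/576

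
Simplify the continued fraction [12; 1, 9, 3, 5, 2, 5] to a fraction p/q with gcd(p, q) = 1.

25419/1970

Start with 5.
2 + 1/(5/1) = 2 + 1/5 = 11/5
5 + 1/(11/5) = 5 + 5/11 = 60/11
3 + 1/(60/11) = 3 + 11/60 = 191/60
9 + 1/(191/60) = 9 + 60/191 = 1779/191
1 + 1/(1779/191) = 1 + 191/1779 = 1970/1779
12 + 1/(1970/1779) = 12 + 1779/1970 = 25419/1970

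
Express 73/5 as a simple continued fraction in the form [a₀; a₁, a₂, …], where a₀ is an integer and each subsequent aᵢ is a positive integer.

73 ÷ 5 → quotient 14, remainder 3
5 ÷ 3 → quotient 1, remainder 2
3 ÷ 2 → quotient 1, remainder 1
2 ÷ 1 → quotient 2, remainder 0

[14; 1, 1, 2]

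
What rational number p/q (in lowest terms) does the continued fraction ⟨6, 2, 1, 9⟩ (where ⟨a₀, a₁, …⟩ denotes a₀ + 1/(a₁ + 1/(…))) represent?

184/29

Compute successive convergents:
a_0 = 6: 6/1
a_1 = 2: 13/2
a_2 = 1: 19/3
a_3 = 9: 184/29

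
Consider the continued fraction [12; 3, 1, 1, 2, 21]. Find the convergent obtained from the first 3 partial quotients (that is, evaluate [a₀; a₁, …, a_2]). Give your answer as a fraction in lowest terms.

a_0 = 12: 12/1
a_1 = 3: 37/3
a_2 = 1: 49/4

49/4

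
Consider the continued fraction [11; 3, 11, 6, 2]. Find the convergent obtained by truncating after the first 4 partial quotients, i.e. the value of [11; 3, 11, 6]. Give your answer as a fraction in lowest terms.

Start with 6.
11 + 1/(6/1) = 11 + 1/6 = 67/6
3 + 1/(67/6) = 3 + 6/67 = 207/67
11 + 1/(207/67) = 11 + 67/207 = 2344/207

2344/207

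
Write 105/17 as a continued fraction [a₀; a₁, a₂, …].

[6; 5, 1, 2]

Run the Euclidean algorithm, recording each quotient:
105 ÷ 17 → quotient 6, remainder 3
17 ÷ 3 → quotient 5, remainder 2
3 ÷ 2 → quotient 1, remainder 1
2 ÷ 1 → quotient 2, remainder 0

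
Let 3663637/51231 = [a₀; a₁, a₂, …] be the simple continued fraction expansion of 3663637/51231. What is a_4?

3663637 ÷ 51231 → quotient 71, remainder 26236
51231 ÷ 26236 → quotient 1, remainder 24995
26236 ÷ 24995 → quotient 1, remainder 1241
24995 ÷ 1241 → quotient 20, remainder 175
1241 ÷ 175 → quotient 7, remainder 16

7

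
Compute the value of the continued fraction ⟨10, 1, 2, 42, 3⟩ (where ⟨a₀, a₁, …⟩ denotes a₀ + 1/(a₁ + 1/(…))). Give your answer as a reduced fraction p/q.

4097/384

Start with 3.
42 + 1/(3/1) = 42 + 1/3 = 127/3
2 + 1/(127/3) = 2 + 3/127 = 257/127
1 + 1/(257/127) = 1 + 127/257 = 384/257
10 + 1/(384/257) = 10 + 257/384 = 4097/384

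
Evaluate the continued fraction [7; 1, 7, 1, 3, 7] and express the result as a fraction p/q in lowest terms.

2003/254

Use the convergent recurrence hₖ = aₖ·hₖ₋₁ + hₖ₋₂ (and likewise for the denominators kₖ):
a_0 = 7: 7/1
a_1 = 1: 8/1
a_2 = 7: 63/8
a_3 = 1: 71/9
a_4 = 3: 276/35
a_5 = 7: 2003/254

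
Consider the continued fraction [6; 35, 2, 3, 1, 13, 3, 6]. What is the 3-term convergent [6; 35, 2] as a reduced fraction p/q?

428/71

Start with 2.
35 + 1/(2/1) = 35 + 1/2 = 71/2
6 + 1/(71/2) = 6 + 2/71 = 428/71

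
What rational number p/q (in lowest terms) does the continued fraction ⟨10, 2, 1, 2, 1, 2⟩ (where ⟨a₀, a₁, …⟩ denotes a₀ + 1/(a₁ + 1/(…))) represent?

311/30

Use the convergent recurrence hₖ = aₖ·hₖ₋₁ + hₖ₋₂ (and likewise for the denominators kₖ):
a_0 = 10: 10/1
a_1 = 2: 21/2
a_2 = 1: 31/3
a_3 = 2: 83/8
a_4 = 1: 114/11
a_5 = 2: 311/30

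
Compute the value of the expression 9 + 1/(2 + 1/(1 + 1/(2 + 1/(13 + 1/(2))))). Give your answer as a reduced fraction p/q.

Build up convergents one term at a time:
a_0 = 9: 9/1
a_1 = 2: 19/2
a_2 = 1: 28/3
a_3 = 2: 75/8
a_4 = 13: 1003/107
a_5 = 2: 2081/222

2081/222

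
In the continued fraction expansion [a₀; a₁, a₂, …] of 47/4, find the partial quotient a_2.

47 = 11·4 + 3, so a_0 = 11
4 = 1·3 + 1, so a_1 = 1
3 = 3·1 + 0, so a_2 = 3

3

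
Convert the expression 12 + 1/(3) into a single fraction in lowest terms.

37/3

a_0 = 12: 12/1
a_1 = 3: 37/3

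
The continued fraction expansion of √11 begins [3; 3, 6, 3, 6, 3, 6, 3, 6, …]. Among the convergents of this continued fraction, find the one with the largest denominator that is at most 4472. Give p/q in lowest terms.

a_0 = 3: 3/1  (≤ bound)
a_1 = 3: 10/3  (≤ bound)
a_2 = 6: 63/19  (≤ bound)
a_3 = 3: 199/60  (≤ bound)
a_4 = 6: 1257/379  (≤ bound)
a_5 = 3: 3970/1197  (≤ bound)
a_6 = 6: 25077/7561  (> 4472, stop)

3970/1197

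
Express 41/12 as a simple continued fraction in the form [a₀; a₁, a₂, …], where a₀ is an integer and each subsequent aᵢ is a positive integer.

Repeatedly divide and take the remainder:
41 ÷ 12 → quotient 3, remainder 5
12 ÷ 5 → quotient 2, remainder 2
5 ÷ 2 → quotient 2, remainder 1
2 ÷ 1 → quotient 2, remainder 0

[3; 2, 2, 2]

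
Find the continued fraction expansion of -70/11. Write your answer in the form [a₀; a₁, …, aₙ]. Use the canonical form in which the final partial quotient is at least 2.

[-7; 1, 1, 1, 3]

-70 = -7·11 + 7, so a_0 = -7
11 = 1·7 + 4, so a_1 = 1
7 = 1·4 + 3, so a_2 = 1
4 = 1·3 + 1, so a_3 = 1
3 = 3·1 + 0, so a_4 = 3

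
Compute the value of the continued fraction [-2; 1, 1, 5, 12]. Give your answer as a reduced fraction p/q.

Build up convergents one term at a time:
a_0 = -2: -2/1
a_1 = 1: -1/1
a_2 = 1: -3/2
a_3 = 5: -16/11
a_4 = 12: -195/134

-195/134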